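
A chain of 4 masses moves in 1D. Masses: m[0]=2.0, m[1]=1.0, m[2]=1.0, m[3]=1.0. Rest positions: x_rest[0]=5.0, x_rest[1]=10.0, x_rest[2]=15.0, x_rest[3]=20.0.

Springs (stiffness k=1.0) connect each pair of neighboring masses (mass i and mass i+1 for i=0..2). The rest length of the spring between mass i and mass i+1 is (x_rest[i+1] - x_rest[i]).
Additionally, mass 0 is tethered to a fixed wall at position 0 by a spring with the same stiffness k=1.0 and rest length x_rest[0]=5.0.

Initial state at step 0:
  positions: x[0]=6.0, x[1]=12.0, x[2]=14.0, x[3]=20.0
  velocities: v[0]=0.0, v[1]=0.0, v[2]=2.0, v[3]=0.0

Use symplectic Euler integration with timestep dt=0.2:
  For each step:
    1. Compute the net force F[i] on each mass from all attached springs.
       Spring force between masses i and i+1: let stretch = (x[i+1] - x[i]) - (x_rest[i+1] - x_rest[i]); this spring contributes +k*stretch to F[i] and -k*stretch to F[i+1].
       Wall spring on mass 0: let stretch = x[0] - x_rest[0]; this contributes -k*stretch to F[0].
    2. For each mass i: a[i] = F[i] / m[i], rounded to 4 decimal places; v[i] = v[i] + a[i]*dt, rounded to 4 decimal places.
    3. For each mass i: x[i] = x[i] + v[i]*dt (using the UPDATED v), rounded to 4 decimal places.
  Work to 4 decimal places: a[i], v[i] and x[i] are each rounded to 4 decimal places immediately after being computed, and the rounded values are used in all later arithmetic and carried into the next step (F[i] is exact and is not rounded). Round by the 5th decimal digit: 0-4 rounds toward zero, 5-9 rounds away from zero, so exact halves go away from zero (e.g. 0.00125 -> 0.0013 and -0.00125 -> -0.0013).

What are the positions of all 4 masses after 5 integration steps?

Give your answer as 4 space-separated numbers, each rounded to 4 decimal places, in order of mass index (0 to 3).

Answer: 5.9079 10.4741 17.1827 19.9306

Derivation:
Step 0: x=[6.0000 12.0000 14.0000 20.0000] v=[0.0000 0.0000 2.0000 0.0000]
Step 1: x=[6.0000 11.8400 14.5600 19.9600] v=[0.0000 -0.8000 2.8000 -0.2000]
Step 2: x=[5.9968 11.5552 15.2272 19.9040] v=[-0.0160 -1.4240 3.3360 -0.2800]
Step 3: x=[5.9848 11.1949 15.9346 19.8609] v=[-0.0598 -1.8013 3.5370 -0.2154]
Step 4: x=[5.9573 10.8158 16.6095 19.8608] v=[-0.1373 -1.8954 3.3743 -0.0007]
Step 5: x=[5.9079 10.4741 17.1827 19.9306] v=[-0.2472 -1.7084 2.8658 0.3490]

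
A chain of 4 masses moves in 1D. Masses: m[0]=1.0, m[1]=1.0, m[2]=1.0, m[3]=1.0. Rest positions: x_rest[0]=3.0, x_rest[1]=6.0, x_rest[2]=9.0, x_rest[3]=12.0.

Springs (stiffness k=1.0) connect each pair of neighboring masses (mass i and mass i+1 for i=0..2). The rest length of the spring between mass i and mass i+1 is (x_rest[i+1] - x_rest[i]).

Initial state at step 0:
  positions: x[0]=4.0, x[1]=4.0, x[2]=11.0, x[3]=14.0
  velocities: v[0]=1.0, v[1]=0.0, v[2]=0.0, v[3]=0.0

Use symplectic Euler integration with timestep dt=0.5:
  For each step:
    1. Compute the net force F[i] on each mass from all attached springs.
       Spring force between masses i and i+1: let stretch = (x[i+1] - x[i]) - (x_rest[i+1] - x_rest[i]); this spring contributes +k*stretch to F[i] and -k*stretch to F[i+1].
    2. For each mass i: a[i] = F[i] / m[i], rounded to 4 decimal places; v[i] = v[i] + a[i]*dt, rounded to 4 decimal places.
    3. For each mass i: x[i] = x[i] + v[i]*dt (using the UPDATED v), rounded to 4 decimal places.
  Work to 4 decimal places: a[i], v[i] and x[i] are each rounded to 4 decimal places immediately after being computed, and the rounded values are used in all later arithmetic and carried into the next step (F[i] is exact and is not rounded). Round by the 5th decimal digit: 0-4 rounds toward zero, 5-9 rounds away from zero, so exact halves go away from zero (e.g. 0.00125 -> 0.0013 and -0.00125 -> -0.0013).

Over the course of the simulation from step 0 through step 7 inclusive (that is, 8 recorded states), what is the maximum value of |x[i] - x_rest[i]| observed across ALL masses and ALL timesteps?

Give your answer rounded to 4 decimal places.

Answer: 3.7845

Derivation:
Step 0: x=[4.0000 4.0000 11.0000 14.0000] v=[1.0000 0.0000 0.0000 0.0000]
Step 1: x=[3.7500 5.7500 10.0000 14.0000] v=[-0.5000 3.5000 -2.0000 0.0000]
Step 2: x=[3.2500 8.0625 8.9375 13.7500] v=[-1.0000 4.6250 -2.1250 -0.5000]
Step 3: x=[3.2031 9.3907 8.8594 13.0469] v=[-0.0938 2.6563 -0.1563 -1.4063]
Step 4: x=[3.9531 9.0391 9.9610 12.0469] v=[1.5000 -0.7032 2.2031 -2.0001]
Step 5: x=[5.2246 7.6465 11.3536 11.2754] v=[2.5430 -2.7853 2.7851 -1.5431]
Step 6: x=[6.3516 6.5752 11.7999 11.2734] v=[2.2540 -2.1427 0.8925 -0.0040]
Step 7: x=[6.7845 6.7542 10.8084 12.1531] v=[0.8658 0.3579 -1.9831 1.7593]
Max displacement = 3.7845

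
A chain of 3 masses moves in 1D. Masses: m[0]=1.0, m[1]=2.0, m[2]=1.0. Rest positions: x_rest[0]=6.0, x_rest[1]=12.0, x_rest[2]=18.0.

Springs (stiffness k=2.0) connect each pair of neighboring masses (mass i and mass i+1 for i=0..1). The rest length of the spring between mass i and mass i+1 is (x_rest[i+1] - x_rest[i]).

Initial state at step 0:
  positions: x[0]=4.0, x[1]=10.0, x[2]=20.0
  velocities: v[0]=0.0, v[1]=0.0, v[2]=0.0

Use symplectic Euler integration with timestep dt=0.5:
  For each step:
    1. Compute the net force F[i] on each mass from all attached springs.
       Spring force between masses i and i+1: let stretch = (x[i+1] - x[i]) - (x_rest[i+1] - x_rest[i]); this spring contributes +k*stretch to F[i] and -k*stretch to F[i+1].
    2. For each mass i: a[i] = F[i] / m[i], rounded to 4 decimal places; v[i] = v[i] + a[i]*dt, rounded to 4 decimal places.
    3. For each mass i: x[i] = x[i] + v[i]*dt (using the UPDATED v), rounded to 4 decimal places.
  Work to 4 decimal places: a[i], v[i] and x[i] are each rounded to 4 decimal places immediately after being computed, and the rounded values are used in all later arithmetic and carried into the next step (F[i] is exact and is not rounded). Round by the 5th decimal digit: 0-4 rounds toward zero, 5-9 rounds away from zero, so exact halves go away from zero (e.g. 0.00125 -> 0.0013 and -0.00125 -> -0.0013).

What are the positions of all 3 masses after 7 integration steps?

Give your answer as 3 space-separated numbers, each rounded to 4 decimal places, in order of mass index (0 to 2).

Answer: 3.6094 11.0001 18.3907

Derivation:
Step 0: x=[4.0000 10.0000 20.0000] v=[0.0000 0.0000 0.0000]
Step 1: x=[4.0000 11.0000 18.0000] v=[0.0000 2.0000 -4.0000]
Step 2: x=[4.5000 12.0000 15.5000] v=[1.0000 2.0000 -5.0000]
Step 3: x=[5.7500 12.0000 14.2500] v=[2.5000 0.0000 -2.5000]
Step 4: x=[7.1250 11.0000 14.8750] v=[2.7500 -2.0000 1.2500]
Step 5: x=[7.4375 10.0000 16.5625] v=[0.6250 -2.0000 3.3750]
Step 6: x=[6.0313 10.0000 17.9688] v=[-2.8125 0.0000 2.8125]
Step 7: x=[3.6094 11.0001 18.3907] v=[-4.8438 2.0001 0.8437]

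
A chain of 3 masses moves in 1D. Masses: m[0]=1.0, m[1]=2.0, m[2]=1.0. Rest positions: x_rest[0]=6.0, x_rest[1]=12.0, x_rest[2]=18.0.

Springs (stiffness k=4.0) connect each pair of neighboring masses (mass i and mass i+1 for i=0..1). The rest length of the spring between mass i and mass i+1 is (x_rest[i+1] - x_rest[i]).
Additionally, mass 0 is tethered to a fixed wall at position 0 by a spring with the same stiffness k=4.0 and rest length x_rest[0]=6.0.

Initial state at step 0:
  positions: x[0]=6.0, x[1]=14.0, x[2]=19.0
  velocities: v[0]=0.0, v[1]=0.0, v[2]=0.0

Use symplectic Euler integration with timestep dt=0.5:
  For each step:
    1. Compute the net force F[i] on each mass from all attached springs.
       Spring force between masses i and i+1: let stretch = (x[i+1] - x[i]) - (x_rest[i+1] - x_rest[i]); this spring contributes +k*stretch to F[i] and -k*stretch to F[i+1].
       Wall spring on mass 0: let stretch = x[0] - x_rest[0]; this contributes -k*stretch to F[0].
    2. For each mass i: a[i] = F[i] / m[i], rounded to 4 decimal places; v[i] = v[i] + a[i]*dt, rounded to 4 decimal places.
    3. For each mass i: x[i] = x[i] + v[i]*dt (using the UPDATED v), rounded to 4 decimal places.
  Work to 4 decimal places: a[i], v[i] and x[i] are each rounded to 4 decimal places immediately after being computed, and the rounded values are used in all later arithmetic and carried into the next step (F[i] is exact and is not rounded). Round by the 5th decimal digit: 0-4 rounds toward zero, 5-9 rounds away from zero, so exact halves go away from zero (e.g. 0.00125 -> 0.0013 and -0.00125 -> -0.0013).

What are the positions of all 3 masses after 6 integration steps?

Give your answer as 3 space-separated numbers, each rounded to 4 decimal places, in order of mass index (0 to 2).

Step 0: x=[6.0000 14.0000 19.0000] v=[0.0000 0.0000 0.0000]
Step 1: x=[8.0000 12.5000 20.0000] v=[4.0000 -3.0000 2.0000]
Step 2: x=[6.5000 12.5000 19.5000] v=[-3.0000 0.0000 -1.0000]
Step 3: x=[4.5000 13.0000 18.0000] v=[-4.0000 1.0000 -3.0000]
Step 4: x=[6.5000 11.7500 17.5000] v=[4.0000 -2.5000 -1.0000]
Step 5: x=[7.2500 10.7500 17.2500] v=[1.5000 -2.0000 -0.5000]
Step 6: x=[4.2500 11.2500 16.5000] v=[-6.0000 1.0000 -1.5000]

Answer: 4.2500 11.2500 16.5000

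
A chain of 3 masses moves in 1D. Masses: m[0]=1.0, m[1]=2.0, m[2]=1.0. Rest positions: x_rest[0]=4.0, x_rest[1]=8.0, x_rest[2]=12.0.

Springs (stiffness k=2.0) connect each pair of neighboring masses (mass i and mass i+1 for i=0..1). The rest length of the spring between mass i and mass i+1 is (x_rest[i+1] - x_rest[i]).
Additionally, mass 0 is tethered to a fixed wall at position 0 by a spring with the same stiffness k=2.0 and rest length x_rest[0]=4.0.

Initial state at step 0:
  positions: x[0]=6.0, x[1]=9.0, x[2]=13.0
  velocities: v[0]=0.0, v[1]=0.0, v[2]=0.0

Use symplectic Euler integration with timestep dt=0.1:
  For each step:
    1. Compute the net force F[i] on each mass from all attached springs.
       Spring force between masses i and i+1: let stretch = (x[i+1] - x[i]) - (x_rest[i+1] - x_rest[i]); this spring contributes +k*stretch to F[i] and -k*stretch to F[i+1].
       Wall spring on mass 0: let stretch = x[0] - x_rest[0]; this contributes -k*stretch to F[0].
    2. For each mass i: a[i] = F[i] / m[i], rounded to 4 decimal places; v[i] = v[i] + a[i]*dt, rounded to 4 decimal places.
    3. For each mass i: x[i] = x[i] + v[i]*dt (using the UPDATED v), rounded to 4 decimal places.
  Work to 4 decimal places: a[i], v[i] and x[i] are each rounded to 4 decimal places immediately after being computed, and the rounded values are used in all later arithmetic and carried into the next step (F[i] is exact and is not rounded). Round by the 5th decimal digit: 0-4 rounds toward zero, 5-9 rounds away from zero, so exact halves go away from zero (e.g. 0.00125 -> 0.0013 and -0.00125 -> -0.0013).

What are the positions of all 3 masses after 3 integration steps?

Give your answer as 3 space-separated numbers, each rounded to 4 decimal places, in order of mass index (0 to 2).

Answer: 5.6529 9.0560 13.0010

Derivation:
Step 0: x=[6.0000 9.0000 13.0000] v=[0.0000 0.0000 0.0000]
Step 1: x=[5.9400 9.0100 13.0000] v=[-0.6000 0.1000 0.0000]
Step 2: x=[5.8226 9.0292 13.0002] v=[-1.1740 0.1920 0.0020]
Step 3: x=[5.6529 9.0560 13.0010] v=[-1.6972 0.2684 0.0078]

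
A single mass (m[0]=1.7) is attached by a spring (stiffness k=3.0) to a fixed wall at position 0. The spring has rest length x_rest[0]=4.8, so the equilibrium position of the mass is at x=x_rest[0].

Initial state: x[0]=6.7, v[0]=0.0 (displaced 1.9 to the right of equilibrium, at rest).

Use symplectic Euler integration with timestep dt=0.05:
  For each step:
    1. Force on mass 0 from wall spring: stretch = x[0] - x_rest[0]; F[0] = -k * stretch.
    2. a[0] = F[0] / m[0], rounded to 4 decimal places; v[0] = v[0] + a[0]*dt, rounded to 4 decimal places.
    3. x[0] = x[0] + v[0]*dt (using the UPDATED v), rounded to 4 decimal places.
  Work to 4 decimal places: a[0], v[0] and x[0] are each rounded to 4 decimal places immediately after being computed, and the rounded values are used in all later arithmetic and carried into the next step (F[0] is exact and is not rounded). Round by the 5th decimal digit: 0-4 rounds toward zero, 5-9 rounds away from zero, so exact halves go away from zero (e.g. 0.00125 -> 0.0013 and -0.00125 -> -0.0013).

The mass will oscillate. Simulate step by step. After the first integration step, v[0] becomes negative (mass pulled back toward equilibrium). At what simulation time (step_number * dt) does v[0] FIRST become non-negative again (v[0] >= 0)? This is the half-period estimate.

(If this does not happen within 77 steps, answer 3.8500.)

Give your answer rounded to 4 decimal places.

Answer: 2.4000

Derivation:
Step 0: x=[6.7000] v=[0.0000]
Step 1: x=[6.6916] v=[-0.1676]
Step 2: x=[6.6749] v=[-0.3345]
Step 3: x=[6.6499] v=[-0.4999]
Step 4: x=[6.6167] v=[-0.6631]
Step 5: x=[6.5755] v=[-0.8234]
Step 6: x=[6.5265] v=[-0.9801]
Step 7: x=[6.4699] v=[-1.1324]
Step 8: x=[6.4059] v=[-1.2797]
Step 9: x=[6.3348] v=[-1.4214]
Step 10: x=[6.2570] v=[-1.5568]
Step 11: x=[6.1727] v=[-1.6854]
Step 12: x=[6.0824] v=[-1.8065]
Step 13: x=[5.9864] v=[-1.9197]
Step 14: x=[5.8852] v=[-2.0244]
Step 15: x=[5.7792] v=[-2.1202]
Step 16: x=[5.6689] v=[-2.2066]
Step 17: x=[5.5547] v=[-2.2833]
Step 18: x=[5.4372] v=[-2.3499]
Step 19: x=[5.3169] v=[-2.4061]
Step 20: x=[5.1943] v=[-2.4517]
Step 21: x=[5.0700] v=[-2.4865]
Step 22: x=[4.9445] v=[-2.5103]
Step 23: x=[4.8183] v=[-2.5231]
Step 24: x=[4.6921] v=[-2.5247]
Step 25: x=[4.5663] v=[-2.5152]
Step 26: x=[4.4416] v=[-2.4946]
Step 27: x=[4.3185] v=[-2.4630]
Step 28: x=[4.1975] v=[-2.4205]
Step 29: x=[4.0791] v=[-2.3673]
Step 30: x=[3.9639] v=[-2.3037]
Step 31: x=[3.8524] v=[-2.2299]
Step 32: x=[3.7451] v=[-2.1463]
Step 33: x=[3.6424] v=[-2.0532]
Step 34: x=[3.5448] v=[-1.9511]
Step 35: x=[3.4528] v=[-1.8403]
Step 36: x=[3.3667] v=[-1.7214]
Step 37: x=[3.2870] v=[-1.5949]
Step 38: x=[3.2139] v=[-1.4614]
Step 39: x=[3.1478] v=[-1.3215]
Step 40: x=[3.0890] v=[-1.1757]
Step 41: x=[3.0378] v=[-1.0247]
Step 42: x=[2.9943] v=[-0.8692]
Step 43: x=[2.9588] v=[-0.7099]
Step 44: x=[2.9314] v=[-0.5474]
Step 45: x=[2.9123] v=[-0.3825]
Step 46: x=[2.9015] v=[-0.2159]
Step 47: x=[2.8991] v=[-0.0484]
Step 48: x=[2.9051] v=[0.1193]
First v>=0 after going negative at step 48, time=2.4000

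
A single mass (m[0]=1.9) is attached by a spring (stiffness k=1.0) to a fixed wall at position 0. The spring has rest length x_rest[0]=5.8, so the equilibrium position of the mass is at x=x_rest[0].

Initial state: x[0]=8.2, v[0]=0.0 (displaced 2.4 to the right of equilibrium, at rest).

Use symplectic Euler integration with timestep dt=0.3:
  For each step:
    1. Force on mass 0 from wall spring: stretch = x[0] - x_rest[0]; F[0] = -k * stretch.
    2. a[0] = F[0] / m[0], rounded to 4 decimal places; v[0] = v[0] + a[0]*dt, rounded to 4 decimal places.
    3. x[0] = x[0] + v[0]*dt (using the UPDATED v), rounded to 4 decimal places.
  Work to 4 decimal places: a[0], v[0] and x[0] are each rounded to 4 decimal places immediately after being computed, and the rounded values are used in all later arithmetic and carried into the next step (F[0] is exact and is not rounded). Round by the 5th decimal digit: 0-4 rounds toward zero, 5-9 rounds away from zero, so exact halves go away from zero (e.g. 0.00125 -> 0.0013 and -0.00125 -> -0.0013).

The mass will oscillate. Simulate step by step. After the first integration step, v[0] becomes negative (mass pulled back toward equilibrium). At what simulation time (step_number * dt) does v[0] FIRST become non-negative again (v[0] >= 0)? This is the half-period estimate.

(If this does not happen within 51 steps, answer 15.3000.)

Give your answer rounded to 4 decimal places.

Step 0: x=[8.2000] v=[0.0000]
Step 1: x=[8.0863] v=[-0.3790]
Step 2: x=[7.8643] v=[-0.7400]
Step 3: x=[7.5445] v=[-1.0660]
Step 4: x=[7.1421] v=[-1.3415]
Step 5: x=[6.6761] v=[-1.5534]
Step 6: x=[6.1686] v=[-1.6917]
Step 7: x=[5.6436] v=[-1.7499]
Step 8: x=[5.1260] v=[-1.7252]
Step 9: x=[4.6404] v=[-1.6188]
Step 10: x=[4.2097] v=[-1.4357]
Step 11: x=[3.8543] v=[-1.1846]
Step 12: x=[3.5911] v=[-0.8774]
Step 13: x=[3.4325] v=[-0.5286]
Step 14: x=[3.3861] v=[-0.1548]
Step 15: x=[3.4540] v=[0.2264]
First v>=0 after going negative at step 15, time=4.5000

Answer: 4.5000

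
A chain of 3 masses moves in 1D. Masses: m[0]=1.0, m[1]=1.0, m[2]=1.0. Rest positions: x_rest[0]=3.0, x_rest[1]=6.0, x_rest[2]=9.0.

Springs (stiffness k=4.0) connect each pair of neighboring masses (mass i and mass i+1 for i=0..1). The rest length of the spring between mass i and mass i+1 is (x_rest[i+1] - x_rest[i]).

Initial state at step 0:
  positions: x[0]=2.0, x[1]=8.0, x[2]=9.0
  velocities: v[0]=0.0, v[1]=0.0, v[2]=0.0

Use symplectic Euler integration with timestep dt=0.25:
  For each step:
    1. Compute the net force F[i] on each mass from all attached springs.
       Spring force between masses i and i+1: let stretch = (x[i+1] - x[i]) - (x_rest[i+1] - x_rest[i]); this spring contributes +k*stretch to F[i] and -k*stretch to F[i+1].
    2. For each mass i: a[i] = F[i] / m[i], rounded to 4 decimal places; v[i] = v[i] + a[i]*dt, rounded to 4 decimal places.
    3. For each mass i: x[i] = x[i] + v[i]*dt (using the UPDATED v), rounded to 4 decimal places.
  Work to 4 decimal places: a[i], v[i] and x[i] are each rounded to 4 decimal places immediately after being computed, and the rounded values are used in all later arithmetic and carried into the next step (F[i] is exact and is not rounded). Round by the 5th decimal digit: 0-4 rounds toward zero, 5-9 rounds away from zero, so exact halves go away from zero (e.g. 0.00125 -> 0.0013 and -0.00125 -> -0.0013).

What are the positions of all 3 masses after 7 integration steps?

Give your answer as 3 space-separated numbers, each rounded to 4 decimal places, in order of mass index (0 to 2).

Answer: 2.9062 8.0108 8.0832

Derivation:
Step 0: x=[2.0000 8.0000 9.0000] v=[0.0000 0.0000 0.0000]
Step 1: x=[2.7500 6.7500 9.5000] v=[3.0000 -5.0000 2.0000]
Step 2: x=[3.7500 5.1875 10.0625] v=[4.0000 -6.2500 2.2500]
Step 3: x=[4.3594 4.4844 10.1563] v=[2.4375 -2.8125 0.3750]
Step 4: x=[4.2500 5.1680 9.5821] v=[-0.4375 2.7344 -2.2969]
Step 5: x=[3.6201 6.7256 8.6544] v=[-2.5195 6.2305 -3.7110]
Step 6: x=[3.0166 7.9891 7.9945] v=[-2.4140 5.0538 -2.6398]
Step 7: x=[2.9062 8.0108 8.0832] v=[-0.4415 0.0867 0.3548]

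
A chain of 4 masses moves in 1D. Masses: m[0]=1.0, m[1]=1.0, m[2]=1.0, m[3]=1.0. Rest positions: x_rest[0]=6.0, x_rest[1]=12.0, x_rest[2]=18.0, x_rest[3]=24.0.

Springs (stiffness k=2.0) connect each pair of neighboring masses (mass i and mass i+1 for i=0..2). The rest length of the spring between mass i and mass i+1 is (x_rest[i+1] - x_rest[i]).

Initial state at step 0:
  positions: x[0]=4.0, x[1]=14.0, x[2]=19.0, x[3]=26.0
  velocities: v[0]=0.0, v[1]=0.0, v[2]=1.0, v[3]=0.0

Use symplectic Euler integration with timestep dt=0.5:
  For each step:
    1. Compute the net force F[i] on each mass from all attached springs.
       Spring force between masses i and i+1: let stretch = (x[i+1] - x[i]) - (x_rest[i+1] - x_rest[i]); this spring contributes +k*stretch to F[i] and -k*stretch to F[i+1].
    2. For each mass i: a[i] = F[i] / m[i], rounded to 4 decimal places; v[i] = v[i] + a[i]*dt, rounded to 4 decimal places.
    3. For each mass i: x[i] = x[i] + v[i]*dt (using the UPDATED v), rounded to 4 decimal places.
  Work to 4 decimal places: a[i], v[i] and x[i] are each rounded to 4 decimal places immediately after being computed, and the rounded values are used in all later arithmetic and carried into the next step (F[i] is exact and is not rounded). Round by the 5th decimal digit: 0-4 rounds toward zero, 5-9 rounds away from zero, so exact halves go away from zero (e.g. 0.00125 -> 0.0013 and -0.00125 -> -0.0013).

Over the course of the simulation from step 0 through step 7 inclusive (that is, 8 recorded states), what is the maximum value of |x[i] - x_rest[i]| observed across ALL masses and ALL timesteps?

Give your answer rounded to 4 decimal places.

Answer: 3.2813

Derivation:
Step 0: x=[4.0000 14.0000 19.0000 26.0000] v=[0.0000 0.0000 1.0000 0.0000]
Step 1: x=[6.0000 11.5000 20.5000 25.5000] v=[4.0000 -5.0000 3.0000 -1.0000]
Step 2: x=[7.7500 10.7500 20.0000 25.5000] v=[3.5000 -1.5000 -1.0000 0.0000]
Step 3: x=[8.0000 13.1250 17.6250 25.7500] v=[0.5000 4.7500 -4.7500 0.5000]
Step 4: x=[7.8125 15.1875 17.0625 24.9375] v=[-0.3750 4.1250 -1.1250 -1.6250]
Step 5: x=[8.3125 14.5000 19.5000 23.1875] v=[1.0000 -1.3750 4.8750 -3.5000]
Step 6: x=[8.9063 13.2188 21.2813 22.5938] v=[1.1875 -2.5625 3.5625 -1.1875]
Step 7: x=[8.6563 13.8126 19.6876 24.3438] v=[-0.5000 1.1875 -3.1875 3.5000]
Max displacement = 3.2813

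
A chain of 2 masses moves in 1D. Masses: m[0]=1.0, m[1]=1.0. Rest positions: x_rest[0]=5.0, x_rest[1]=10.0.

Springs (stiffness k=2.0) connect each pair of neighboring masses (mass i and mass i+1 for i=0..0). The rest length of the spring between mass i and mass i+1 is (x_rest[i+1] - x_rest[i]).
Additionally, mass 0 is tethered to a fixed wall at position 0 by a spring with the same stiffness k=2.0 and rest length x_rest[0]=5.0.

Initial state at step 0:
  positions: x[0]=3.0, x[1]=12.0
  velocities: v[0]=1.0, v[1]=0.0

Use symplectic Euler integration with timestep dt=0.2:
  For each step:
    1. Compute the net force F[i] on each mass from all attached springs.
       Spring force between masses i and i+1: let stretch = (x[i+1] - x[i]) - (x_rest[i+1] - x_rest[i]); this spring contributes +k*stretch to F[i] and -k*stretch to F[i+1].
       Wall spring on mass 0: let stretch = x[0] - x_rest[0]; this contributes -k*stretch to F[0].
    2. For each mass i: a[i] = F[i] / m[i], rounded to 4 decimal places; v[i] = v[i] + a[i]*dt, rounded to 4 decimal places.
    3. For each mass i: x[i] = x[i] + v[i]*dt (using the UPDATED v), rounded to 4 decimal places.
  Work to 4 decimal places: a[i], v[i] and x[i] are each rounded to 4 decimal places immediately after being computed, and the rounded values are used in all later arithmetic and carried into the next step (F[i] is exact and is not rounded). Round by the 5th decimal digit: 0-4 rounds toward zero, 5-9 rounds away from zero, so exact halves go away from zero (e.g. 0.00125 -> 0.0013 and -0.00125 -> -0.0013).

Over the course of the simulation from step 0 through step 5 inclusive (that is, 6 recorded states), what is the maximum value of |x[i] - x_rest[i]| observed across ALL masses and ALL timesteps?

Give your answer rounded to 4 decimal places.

Answer: 2.6625

Derivation:
Step 0: x=[3.0000 12.0000] v=[1.0000 0.0000]
Step 1: x=[3.6800 11.6800] v=[3.4000 -1.6000]
Step 2: x=[4.7056 11.1200] v=[5.1280 -2.8000]
Step 3: x=[5.8679 10.4468] v=[5.8115 -3.3658]
Step 4: x=[6.9271 9.8073] v=[5.2959 -3.1974]
Step 5: x=[7.6625 9.3374] v=[3.6771 -2.3495]
Max displacement = 2.6625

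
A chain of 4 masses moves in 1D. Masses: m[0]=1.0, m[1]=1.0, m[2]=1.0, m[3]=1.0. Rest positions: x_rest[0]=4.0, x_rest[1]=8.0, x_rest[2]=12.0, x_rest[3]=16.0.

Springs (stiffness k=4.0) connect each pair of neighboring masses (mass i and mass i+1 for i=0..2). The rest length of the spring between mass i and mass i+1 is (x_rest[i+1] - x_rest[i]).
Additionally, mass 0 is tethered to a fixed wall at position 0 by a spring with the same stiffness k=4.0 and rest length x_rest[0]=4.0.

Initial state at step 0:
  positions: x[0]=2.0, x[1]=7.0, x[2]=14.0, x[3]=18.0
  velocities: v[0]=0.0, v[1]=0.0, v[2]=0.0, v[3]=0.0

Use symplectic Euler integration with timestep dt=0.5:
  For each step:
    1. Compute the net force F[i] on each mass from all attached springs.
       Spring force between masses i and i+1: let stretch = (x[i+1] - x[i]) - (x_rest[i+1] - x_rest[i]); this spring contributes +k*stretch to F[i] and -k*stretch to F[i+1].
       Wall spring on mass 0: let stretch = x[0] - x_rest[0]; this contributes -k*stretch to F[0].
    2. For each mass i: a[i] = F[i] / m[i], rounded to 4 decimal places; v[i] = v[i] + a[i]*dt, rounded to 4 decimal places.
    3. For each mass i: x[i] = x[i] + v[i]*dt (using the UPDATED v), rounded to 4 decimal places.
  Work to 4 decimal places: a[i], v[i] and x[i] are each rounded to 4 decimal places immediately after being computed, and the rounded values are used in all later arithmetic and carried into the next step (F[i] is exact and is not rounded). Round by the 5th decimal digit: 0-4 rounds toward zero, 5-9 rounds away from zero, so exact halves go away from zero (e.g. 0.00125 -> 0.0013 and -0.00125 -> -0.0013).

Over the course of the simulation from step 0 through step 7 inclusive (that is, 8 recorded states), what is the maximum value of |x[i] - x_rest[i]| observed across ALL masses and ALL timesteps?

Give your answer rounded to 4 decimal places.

Step 0: x=[2.0000 7.0000 14.0000 18.0000] v=[0.0000 0.0000 0.0000 0.0000]
Step 1: x=[5.0000 9.0000 11.0000 18.0000] v=[6.0000 4.0000 -6.0000 0.0000]
Step 2: x=[7.0000 9.0000 13.0000 15.0000] v=[4.0000 0.0000 4.0000 -6.0000]
Step 3: x=[4.0000 11.0000 13.0000 14.0000] v=[-6.0000 4.0000 0.0000 -2.0000]
Step 4: x=[4.0000 8.0000 12.0000 16.0000] v=[0.0000 -6.0000 -2.0000 4.0000]
Step 5: x=[4.0000 5.0000 11.0000 18.0000] v=[0.0000 -6.0000 -2.0000 4.0000]
Step 6: x=[1.0000 7.0000 11.0000 17.0000] v=[-6.0000 4.0000 0.0000 -2.0000]
Step 7: x=[3.0000 7.0000 13.0000 14.0000] v=[4.0000 0.0000 4.0000 -6.0000]
Max displacement = 3.0000

Answer: 3.0000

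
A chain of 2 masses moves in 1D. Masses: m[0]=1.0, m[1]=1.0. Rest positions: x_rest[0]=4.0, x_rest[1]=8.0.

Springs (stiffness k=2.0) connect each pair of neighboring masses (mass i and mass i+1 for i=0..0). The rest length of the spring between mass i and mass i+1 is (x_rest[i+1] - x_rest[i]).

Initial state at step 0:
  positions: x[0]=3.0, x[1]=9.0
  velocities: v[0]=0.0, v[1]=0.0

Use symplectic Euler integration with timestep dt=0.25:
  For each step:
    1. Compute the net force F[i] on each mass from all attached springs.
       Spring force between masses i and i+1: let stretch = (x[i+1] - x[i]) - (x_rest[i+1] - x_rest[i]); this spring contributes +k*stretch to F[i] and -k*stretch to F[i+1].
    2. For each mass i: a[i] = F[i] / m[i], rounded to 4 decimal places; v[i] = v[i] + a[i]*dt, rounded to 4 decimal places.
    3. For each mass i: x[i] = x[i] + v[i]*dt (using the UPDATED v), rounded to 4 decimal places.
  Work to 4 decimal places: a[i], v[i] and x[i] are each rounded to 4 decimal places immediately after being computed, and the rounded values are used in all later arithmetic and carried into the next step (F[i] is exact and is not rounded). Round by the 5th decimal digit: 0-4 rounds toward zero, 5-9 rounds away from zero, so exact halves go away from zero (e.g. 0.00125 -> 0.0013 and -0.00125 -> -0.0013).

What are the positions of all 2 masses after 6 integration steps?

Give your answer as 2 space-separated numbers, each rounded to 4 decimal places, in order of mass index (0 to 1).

Step 0: x=[3.0000 9.0000] v=[0.0000 0.0000]
Step 1: x=[3.2500 8.7500] v=[1.0000 -1.0000]
Step 2: x=[3.6875 8.3125] v=[1.7500 -1.7500]
Step 3: x=[4.2031 7.7969] v=[2.0625 -2.0625]
Step 4: x=[4.6680 7.3321] v=[1.8594 -1.8594]
Step 5: x=[4.9659 7.0342] v=[1.1915 -1.1915]
Step 6: x=[5.0223 6.9778] v=[0.2257 -0.2257]

Answer: 5.0223 6.9778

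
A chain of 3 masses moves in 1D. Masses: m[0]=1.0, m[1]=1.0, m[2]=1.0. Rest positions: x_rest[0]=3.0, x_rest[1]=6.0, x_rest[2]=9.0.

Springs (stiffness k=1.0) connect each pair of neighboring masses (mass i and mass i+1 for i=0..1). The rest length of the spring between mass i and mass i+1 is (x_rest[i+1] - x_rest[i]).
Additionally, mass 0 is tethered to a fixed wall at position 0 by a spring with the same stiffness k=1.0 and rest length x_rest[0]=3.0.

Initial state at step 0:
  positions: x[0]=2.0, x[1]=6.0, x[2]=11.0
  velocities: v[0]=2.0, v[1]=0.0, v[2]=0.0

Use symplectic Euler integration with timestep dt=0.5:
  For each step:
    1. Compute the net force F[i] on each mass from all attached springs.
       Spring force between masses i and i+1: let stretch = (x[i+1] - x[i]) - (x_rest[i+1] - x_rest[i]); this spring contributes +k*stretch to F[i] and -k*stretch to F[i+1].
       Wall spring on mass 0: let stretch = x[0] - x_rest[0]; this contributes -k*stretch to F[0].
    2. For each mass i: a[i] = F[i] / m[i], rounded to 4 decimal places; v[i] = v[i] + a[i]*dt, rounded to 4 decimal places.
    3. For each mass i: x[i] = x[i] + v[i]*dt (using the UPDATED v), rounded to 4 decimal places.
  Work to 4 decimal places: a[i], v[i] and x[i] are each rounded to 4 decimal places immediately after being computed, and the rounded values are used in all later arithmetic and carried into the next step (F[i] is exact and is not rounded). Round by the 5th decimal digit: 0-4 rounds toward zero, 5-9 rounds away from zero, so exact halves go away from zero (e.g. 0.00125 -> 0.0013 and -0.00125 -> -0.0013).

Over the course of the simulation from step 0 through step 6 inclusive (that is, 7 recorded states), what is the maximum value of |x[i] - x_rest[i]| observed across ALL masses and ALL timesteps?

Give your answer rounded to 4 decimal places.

Answer: 2.4375

Derivation:
Step 0: x=[2.0000 6.0000 11.0000] v=[2.0000 0.0000 0.0000]
Step 1: x=[3.5000 6.2500 10.5000] v=[3.0000 0.5000 -1.0000]
Step 2: x=[4.8125 6.8750 9.6875] v=[2.6250 1.2500 -1.6250]
Step 3: x=[5.4375 7.6875 8.9219] v=[1.2500 1.6250 -1.5313]
Step 4: x=[5.2656 8.2461 8.5977] v=[-0.3438 1.1172 -0.6485]
Step 5: x=[4.5224 8.1475 8.9356] v=[-1.4864 -0.1973 0.6757]
Step 6: x=[3.5549 7.3396 9.8265] v=[-1.9351 -1.6158 1.7817]
Max displacement = 2.4375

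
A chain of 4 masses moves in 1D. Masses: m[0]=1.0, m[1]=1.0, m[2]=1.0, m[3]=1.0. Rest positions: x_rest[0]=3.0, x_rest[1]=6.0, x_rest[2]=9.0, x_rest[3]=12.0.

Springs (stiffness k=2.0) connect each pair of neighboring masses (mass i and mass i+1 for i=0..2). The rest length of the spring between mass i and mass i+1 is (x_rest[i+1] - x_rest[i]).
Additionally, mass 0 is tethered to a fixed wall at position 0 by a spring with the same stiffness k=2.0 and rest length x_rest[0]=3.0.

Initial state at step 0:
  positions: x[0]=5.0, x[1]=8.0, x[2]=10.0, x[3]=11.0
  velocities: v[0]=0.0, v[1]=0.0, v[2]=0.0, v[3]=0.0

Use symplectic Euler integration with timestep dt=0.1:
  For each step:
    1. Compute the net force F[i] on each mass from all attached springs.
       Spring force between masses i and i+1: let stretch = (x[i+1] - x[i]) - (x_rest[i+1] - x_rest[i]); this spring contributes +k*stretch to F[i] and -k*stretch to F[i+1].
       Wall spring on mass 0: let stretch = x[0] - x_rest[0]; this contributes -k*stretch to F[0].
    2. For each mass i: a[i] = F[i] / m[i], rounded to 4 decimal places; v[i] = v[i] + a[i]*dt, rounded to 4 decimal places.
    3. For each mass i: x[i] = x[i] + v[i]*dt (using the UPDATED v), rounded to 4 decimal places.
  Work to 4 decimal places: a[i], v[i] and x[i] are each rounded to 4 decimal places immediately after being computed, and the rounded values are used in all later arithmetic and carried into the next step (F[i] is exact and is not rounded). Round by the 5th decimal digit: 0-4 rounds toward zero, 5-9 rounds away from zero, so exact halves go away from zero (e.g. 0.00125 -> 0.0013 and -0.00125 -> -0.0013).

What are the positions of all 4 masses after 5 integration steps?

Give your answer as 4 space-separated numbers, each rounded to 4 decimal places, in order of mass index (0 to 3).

Answer: 4.4405 7.6878 9.7398 11.5594

Derivation:
Step 0: x=[5.0000 8.0000 10.0000 11.0000] v=[0.0000 0.0000 0.0000 0.0000]
Step 1: x=[4.9600 7.9800 9.9800 11.0400] v=[-0.4000 -0.2000 -0.2000 0.4000]
Step 2: x=[4.8812 7.9396 9.9412 11.1188] v=[-0.7880 -0.4040 -0.3880 0.7880]
Step 3: x=[4.7659 7.8781 9.8859 11.2341] v=[-1.1526 -0.6154 -0.5528 1.1525]
Step 4: x=[4.6176 7.7945 9.8174 11.3824] v=[-1.4833 -0.8363 -0.6847 1.4829]
Step 5: x=[4.4405 7.6878 9.7398 11.5594] v=[-1.7714 -1.0671 -0.7763 1.7699]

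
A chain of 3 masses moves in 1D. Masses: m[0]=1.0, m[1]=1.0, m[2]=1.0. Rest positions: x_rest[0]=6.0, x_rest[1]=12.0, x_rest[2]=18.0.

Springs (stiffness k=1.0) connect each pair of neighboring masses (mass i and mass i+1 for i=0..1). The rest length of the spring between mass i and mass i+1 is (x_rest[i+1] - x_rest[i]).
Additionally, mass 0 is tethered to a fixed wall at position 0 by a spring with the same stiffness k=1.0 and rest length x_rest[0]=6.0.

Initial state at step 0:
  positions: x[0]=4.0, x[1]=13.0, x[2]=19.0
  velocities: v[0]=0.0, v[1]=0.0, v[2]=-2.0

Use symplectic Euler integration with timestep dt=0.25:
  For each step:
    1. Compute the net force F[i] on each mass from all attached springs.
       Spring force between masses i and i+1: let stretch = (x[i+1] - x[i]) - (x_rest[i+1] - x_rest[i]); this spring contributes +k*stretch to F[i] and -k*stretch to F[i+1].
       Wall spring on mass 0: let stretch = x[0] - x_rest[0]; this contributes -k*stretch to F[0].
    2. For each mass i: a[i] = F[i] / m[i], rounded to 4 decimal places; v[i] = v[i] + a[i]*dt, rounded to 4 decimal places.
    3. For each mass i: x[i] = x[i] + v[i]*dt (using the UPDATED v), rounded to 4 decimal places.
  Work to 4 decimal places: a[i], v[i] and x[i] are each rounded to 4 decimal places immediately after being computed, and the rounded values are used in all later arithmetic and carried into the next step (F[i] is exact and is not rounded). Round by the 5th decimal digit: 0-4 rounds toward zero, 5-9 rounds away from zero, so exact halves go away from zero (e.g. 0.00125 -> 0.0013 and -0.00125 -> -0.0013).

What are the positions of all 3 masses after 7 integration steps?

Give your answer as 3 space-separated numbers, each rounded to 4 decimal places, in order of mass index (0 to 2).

Answer: 7.8074 10.3780 15.9466

Derivation:
Step 0: x=[4.0000 13.0000 19.0000] v=[0.0000 0.0000 -2.0000]
Step 1: x=[4.3125 12.8125 18.5000] v=[1.2500 -0.7500 -2.0000]
Step 2: x=[4.8867 12.4492 18.0195] v=[2.2969 -1.4531 -1.9219]
Step 3: x=[5.6282 11.9614 17.5659] v=[2.9659 -1.9512 -1.8145]
Step 4: x=[6.4138 11.4281 17.1370] v=[3.1422 -2.1334 -1.7156]
Step 5: x=[7.1119 10.9382 16.7263] v=[2.7923 -1.9598 -1.6428]
Step 6: x=[7.6046 10.5709 16.3289] v=[1.9709 -1.4694 -1.5898]
Step 7: x=[7.8074 10.3780 15.9466] v=[0.8113 -0.7715 -1.5293]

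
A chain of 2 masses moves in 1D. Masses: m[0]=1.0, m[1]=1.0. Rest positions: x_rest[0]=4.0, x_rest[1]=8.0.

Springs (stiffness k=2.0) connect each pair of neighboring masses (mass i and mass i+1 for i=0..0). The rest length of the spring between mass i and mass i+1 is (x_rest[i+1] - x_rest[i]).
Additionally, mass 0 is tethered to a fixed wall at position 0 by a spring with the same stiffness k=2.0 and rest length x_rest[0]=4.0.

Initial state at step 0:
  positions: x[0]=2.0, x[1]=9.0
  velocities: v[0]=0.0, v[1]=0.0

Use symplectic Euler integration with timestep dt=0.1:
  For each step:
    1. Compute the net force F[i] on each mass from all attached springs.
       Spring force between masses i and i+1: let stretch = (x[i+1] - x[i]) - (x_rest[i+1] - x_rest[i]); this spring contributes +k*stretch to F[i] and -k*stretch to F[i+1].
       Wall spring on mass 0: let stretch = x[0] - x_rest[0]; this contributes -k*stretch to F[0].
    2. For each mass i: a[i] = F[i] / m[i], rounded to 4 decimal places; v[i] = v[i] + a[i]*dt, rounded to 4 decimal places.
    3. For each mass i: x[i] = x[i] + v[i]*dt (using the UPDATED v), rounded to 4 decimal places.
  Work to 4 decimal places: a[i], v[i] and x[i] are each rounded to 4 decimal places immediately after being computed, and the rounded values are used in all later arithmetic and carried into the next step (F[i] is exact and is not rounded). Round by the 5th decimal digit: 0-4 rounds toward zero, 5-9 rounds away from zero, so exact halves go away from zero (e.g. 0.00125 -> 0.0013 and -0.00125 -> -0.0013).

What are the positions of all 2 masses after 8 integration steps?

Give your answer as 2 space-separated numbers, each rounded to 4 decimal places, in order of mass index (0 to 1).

Step 0: x=[2.0000 9.0000] v=[0.0000 0.0000]
Step 1: x=[2.1000 8.9400] v=[1.0000 -0.6000]
Step 2: x=[2.2948 8.8232] v=[1.9480 -1.1680]
Step 3: x=[2.5743 8.6558] v=[2.7947 -1.6737]
Step 4: x=[2.9239 8.4468] v=[3.4961 -2.0900]
Step 5: x=[3.3255 8.2073] v=[4.0159 -2.3946]
Step 6: x=[3.7582 7.9502] v=[4.3272 -2.5710]
Step 7: x=[4.1996 7.6893] v=[4.4140 -2.6094]
Step 8: x=[4.6268 7.4386] v=[4.2720 -2.5073]

Answer: 4.6268 7.4386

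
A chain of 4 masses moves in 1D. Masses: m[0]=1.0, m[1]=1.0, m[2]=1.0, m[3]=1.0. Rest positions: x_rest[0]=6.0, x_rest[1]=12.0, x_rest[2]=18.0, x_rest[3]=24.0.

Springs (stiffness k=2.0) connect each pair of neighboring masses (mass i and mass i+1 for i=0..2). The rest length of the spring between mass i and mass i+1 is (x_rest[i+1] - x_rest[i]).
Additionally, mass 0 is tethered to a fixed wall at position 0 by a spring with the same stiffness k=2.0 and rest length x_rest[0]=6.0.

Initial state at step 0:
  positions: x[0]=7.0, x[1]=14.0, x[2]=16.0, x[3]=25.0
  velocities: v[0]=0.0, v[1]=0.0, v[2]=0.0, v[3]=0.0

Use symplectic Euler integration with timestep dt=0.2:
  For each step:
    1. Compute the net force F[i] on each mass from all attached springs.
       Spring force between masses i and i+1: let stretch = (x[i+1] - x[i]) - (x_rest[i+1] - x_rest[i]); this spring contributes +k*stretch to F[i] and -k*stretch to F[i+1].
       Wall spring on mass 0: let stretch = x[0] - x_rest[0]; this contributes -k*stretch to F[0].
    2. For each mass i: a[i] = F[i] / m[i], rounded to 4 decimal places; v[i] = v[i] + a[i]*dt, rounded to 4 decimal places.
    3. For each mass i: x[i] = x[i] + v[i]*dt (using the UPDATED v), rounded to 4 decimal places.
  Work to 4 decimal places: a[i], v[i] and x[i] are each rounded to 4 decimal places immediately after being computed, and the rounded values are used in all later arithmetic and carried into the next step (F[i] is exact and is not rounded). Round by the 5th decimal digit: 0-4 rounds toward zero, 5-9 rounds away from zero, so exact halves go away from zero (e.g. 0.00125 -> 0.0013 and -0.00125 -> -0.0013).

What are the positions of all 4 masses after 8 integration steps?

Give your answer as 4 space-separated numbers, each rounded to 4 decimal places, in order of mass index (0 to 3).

Answer: 4.7184 11.8032 19.3032 24.0280

Derivation:
Step 0: x=[7.0000 14.0000 16.0000 25.0000] v=[0.0000 0.0000 0.0000 0.0000]
Step 1: x=[7.0000 13.6000 16.5600 24.7600] v=[0.0000 -2.0000 2.8000 -1.2000]
Step 2: x=[6.9680 12.9088 17.5392 24.3440] v=[-0.1600 -3.4560 4.8960 -2.0800]
Step 3: x=[6.8538 12.1128 18.6924 23.8636] v=[-0.5709 -3.9802 5.7658 -2.4019]
Step 4: x=[6.6120 11.4224 19.7329 23.4495] v=[-1.2088 -3.4520 5.2024 -2.0704]
Step 5: x=[6.2261 11.0120 20.4059 23.2181] v=[-1.9294 -2.0520 3.3648 -1.1570]
Step 6: x=[5.7250 10.9702 20.5523 23.2417] v=[-2.5055 -0.2088 0.7321 0.1181]
Step 7: x=[5.1855 11.2754 20.1473 23.5302] v=[-2.6974 1.5260 -2.0250 1.4423]
Step 8: x=[4.7184 11.8032 19.3032 24.0280] v=[-2.3356 2.6388 -4.2206 2.4891]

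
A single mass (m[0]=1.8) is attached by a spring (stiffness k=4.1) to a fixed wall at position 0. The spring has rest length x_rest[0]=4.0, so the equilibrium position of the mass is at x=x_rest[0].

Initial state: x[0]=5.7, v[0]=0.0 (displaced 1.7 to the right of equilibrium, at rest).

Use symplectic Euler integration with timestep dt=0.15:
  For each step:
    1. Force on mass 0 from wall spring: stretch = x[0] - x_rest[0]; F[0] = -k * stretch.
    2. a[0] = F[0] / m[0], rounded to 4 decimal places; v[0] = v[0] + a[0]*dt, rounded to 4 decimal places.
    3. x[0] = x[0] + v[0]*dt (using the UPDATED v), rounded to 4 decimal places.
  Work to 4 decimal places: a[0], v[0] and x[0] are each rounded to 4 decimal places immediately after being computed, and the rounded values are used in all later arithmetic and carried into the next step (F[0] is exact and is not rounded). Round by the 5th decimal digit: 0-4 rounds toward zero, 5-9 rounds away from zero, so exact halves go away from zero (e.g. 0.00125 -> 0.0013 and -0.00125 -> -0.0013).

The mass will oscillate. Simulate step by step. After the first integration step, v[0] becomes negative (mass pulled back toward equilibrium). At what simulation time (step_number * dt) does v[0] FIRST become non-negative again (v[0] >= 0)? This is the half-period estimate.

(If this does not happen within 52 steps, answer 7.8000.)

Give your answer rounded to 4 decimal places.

Step 0: x=[5.7000] v=[0.0000]
Step 1: x=[5.6129] v=[-0.5808]
Step 2: x=[5.4431] v=[-1.1319]
Step 3: x=[5.1994] v=[-1.6250]
Step 4: x=[4.8942] v=[-2.0348]
Step 5: x=[4.5432] v=[-2.3403]
Step 6: x=[4.1643] v=[-2.5259]
Step 7: x=[3.7770] v=[-2.5820]
Step 8: x=[3.4011] v=[-2.5058]
Step 9: x=[3.0559] v=[-2.3012]
Step 10: x=[2.7591] v=[-1.9786]
Step 11: x=[2.5259] v=[-1.5546]
Step 12: x=[2.3683] v=[-1.0509]
Step 13: x=[2.2943] v=[-0.4934]
Step 14: x=[2.3077] v=[0.0894]
First v>=0 after going negative at step 14, time=2.1000

Answer: 2.1000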